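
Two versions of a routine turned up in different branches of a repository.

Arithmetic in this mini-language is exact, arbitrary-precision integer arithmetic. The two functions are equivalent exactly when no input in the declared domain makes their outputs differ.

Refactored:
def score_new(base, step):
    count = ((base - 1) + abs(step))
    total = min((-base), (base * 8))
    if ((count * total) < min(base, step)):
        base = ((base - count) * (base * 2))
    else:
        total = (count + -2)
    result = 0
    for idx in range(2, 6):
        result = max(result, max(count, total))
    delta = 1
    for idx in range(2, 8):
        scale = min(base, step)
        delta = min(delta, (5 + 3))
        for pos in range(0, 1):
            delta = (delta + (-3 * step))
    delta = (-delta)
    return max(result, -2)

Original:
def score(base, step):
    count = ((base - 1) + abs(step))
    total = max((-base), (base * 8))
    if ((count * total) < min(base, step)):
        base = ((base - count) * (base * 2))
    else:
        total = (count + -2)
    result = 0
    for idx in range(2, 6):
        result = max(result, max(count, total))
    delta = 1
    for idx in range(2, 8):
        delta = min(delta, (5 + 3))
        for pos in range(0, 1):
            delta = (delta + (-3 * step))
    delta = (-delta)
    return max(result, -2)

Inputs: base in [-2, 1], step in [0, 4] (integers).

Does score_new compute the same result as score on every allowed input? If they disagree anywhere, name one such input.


Consider the input base=-2, step=0.
score: count := -3 | total := 2 | ((count * total) < min(base, step)): true | base := -4 | result := 0 | iter idx=2: | result := 2 | iter idx=3: | result := 2 | iter idx=4: | result := 2 | iter idx=5: | result := 2 | delta := 1 | iter idx=2: | delta := 1 | iter pos=0: | delta := 1 | iter idx=3: | delta := 1 | iter pos=0: | delta := 1 | iter idx=4: | delta := 1 | iter pos=0: | delta := 1 | iter idx=5: | delta := 1 | iter pos=0: | delta := 1 | iter idx=6: | delta := 1 | iter pos=0: | delta := 1 | iter idx=7: | delta := 1 | iter pos=0: | delta := 1 | delta := -1 | result 2
score_new: count := -3 | total := -16 | ((count * total) < min(base, step)): false | total := -5 | result := 0 | iter idx=2: | result := 0 | iter idx=3: | result := 0 | iter idx=4: | result := 0 | iter idx=5: | result := 0 | delta := 1 | iter idx=2: | scale := -2 | delta := 1 | iter pos=0: | delta := 1 | iter idx=3: | scale := -2 | delta := 1 | iter pos=0: | delta := 1 | iter idx=4: | scale := -2 | delta := 1 | iter pos=0: | delta := 1 | iter idx=5: | scale := -2 | delta := 1 | iter pos=0: | delta := 1 | iter idx=6: | scale := -2 | delta := 1 | iter pos=0: | delta := 1 | iter idx=7: | scale := -2 | delta := 1 | iter pos=0: | delta := 1 | delta := -1 | result 0
2 and 0 differ, so these are not the same function on this domain.
verdict: not equivalent; witness: base=-2, step=0


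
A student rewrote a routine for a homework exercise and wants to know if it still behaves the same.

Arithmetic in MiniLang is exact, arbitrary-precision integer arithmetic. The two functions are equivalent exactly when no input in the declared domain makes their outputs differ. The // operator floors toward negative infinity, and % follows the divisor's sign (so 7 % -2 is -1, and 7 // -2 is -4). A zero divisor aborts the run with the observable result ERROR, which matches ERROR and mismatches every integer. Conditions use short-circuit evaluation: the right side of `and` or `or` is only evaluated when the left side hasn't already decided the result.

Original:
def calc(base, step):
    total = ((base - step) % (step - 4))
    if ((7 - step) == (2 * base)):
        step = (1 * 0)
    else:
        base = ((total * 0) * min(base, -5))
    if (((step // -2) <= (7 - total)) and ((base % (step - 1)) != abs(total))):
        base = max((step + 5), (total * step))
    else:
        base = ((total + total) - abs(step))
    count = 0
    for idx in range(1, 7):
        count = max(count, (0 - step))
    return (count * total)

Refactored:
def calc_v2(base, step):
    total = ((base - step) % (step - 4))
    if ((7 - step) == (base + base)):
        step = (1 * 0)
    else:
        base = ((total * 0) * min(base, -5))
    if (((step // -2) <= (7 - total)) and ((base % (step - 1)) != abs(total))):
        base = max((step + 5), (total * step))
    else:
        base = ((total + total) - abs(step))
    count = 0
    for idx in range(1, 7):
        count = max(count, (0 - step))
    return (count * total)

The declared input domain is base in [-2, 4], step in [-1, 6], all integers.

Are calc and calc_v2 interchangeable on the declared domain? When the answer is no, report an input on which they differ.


The two are interchangeable: constant usage differs, arithmetic usage differs, and every declared input agrees.
As a probe, take base=1, step=2: calc runs total=-1, then ((7 - step) == (2 * base)) is false, then base=0, then (((step // -2) <= (7 - total)) and ((base % (step - 1)) != abs(total))) is true, then base=7, then count=0, then (idx=1), then count=0, then (idx=2), then count=0, then (idx=3), then count=0, then (idx=4), then count=0, then (idx=5), then count=0, then (idx=6), then count=0, then returns 0; calc_v2 runs total=-1, then ((7 - step) == (base + base)) is false, then base=0, then (((step // -2) <= (7 - total)) and ((base % (step - 1)) != abs(total))) is true, then base=7, then count=0, then (idx=1), then count=0, then (idx=2), then count=0, then (idx=3), then count=0, then (idx=4), then count=0, then (idx=5), then count=0, then (idx=6), then count=0, then returns 0; both end at 0.
Checked all 56 inputs in the declared domain: the outputs agree on every one.
verdict: equivalent


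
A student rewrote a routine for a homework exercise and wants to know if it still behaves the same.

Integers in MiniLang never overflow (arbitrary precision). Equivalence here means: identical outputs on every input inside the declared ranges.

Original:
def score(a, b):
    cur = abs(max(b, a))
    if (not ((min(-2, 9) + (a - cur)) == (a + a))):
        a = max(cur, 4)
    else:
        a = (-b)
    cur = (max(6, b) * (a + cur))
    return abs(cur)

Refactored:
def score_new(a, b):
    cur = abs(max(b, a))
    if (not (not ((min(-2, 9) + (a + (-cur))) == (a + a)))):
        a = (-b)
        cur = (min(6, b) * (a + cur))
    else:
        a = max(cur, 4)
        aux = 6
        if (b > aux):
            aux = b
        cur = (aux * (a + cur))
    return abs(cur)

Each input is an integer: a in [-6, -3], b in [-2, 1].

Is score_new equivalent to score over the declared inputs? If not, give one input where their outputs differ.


Evaluate both at a=-4, b=-2.
score: cur becomes 2; next (not ((min(-2, 9) + (a - cur)) == (a + a))) evaluates to false; next a becomes 2; next cur becomes 24; next final value 24
score_new: cur becomes 2; next (not (not ((min(-2, 9) + (a + (-cur))) == (a + a)))) evaluates to true; next a becomes 2; next cur becomes -8; next final value 8
24 and 8 differ, so these are not the same function on this domain.
verdict: not equivalent; witness: a=-4, b=-2


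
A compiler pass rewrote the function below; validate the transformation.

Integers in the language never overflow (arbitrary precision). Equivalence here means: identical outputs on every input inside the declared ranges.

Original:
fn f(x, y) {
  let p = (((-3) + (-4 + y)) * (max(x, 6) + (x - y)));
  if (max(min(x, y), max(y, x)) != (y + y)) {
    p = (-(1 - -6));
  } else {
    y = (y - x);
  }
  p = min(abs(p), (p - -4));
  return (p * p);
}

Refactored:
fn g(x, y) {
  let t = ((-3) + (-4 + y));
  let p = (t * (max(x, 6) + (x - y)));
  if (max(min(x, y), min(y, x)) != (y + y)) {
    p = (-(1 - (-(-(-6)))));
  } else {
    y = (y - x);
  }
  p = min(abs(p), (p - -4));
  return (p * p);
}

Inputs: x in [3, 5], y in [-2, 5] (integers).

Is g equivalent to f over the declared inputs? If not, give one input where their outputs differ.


Not equivalent: x=3, y=0 separates them (9 vs 3481).
f: p becomes -63; next (max(min(x, y), max(y, x)) != (y + y)) evaluates to true; next p becomes -7; next p becomes -3; next final value 9
g: t becomes -7; next p becomes -63; next (max(min(x, y), min(y, x)) != (y + y)) evaluates to false; next y becomes -3; next p becomes -59; next final value 3481
verdict: not equivalent; witness: x=3, y=0


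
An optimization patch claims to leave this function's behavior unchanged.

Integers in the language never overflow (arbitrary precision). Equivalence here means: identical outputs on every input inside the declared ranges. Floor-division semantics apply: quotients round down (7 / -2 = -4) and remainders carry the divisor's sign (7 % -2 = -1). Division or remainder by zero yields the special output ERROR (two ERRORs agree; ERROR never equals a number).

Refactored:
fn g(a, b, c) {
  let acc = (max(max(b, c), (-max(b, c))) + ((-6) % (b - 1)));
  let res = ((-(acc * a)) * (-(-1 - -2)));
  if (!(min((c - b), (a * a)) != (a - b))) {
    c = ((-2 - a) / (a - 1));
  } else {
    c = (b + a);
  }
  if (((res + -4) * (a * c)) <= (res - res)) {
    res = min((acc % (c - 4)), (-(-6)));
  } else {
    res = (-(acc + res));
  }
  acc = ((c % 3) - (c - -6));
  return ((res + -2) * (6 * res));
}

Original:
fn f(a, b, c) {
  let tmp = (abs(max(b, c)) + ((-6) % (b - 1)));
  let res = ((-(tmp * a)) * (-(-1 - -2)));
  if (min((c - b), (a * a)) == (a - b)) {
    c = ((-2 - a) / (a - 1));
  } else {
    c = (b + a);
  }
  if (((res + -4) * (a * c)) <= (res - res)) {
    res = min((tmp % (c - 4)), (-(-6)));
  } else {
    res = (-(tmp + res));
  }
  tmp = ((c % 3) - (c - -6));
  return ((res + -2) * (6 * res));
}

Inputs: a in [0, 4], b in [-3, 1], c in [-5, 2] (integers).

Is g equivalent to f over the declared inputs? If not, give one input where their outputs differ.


Reading the diff, among the changes: min/max/abs usage differs, plus comparison usage differs, plus boolean connective usage differs, plus local variable names differ.
Tracing a=1, b=-3, c=1: f: tmp becomes -1; next res becomes -1; next (min((c - b), (a * a)) == (a - b)) evaluates to false; next c becomes -2; next (((res + -4) * (a * c)) <= (res - res)) evaluates to false; next res becomes 2; next tmp becomes -3; next final value 0 | g: acc becomes -1; next res becomes -1; next (!(min((c - b), (a * a)) != (a - b))) evaluates to false; next c becomes -2; next (((res + -4) * (a * c)) <= (res - res)) evaluates to false; next res becomes 2; next acc becomes -3; next final value 0 — matching result 0.
Across all 200 domain points the two functions coincide.
verdict: equivalent


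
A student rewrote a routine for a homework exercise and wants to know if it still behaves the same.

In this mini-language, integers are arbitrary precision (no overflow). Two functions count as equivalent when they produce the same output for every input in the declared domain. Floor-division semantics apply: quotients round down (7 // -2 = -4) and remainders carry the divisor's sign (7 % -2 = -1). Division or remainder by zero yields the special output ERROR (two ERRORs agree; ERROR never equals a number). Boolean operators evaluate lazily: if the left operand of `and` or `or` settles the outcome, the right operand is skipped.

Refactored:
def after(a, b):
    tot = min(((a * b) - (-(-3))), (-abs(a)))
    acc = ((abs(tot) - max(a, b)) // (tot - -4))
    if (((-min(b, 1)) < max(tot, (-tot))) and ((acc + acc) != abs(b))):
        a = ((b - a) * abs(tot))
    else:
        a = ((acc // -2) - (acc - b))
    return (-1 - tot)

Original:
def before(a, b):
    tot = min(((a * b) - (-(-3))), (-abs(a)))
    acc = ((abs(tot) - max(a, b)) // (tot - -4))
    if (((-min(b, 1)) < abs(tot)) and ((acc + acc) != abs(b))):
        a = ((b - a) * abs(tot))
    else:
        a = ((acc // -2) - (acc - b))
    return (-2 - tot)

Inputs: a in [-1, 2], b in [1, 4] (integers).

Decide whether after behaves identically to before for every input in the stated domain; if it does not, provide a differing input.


At a=-1, b=2: before gives 3, after gives 4.
verdict: not equivalent; witness: a=-1, b=2


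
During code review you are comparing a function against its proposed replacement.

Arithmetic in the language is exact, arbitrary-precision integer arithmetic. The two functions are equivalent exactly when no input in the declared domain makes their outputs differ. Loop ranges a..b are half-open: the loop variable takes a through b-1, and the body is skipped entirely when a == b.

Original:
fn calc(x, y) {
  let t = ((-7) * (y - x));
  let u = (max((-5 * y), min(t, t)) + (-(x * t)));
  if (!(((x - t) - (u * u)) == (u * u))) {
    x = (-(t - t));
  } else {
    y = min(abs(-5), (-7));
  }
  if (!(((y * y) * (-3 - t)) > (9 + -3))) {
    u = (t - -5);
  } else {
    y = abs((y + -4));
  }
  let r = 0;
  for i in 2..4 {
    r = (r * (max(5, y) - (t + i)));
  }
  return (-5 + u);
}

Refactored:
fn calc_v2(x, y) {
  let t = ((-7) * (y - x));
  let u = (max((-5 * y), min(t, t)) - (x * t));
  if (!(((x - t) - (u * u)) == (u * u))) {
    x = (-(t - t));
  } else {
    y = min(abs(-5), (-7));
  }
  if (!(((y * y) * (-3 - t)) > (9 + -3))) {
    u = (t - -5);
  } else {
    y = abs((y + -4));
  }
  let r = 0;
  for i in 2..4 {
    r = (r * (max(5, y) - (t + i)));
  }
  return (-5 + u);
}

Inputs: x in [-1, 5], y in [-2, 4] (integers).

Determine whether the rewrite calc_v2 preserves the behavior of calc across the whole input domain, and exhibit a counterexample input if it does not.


Comparing the listings, the differences include: arithmetic usage differs.
As a probe, take x=0, y=3: calc runs t := -21 | u := -15 | (!(((x - t) - (u * u)) == (u * u))): true | x := 0 | (!(((y * y) * (-3 - t)) > (9 + -3))): false | y := 1 | r := 0 | iter i=2: | r := 0 | iter i=3: | r := 0 | result -20; calc_v2 runs t := -21 | u := -15 | (!(((x - t) - (u * u)) == (u * u))): true | x := 0 | (!(((y * y) * (-3 - t)) > (9 + -3))): false | y := 1 | r := 0 | iter i=2: | r := 0 | iter i=3: | r := 0 | result -20; both end at -20.
Checked all 49 inputs in the declared domain: the outputs agree on every one.
verdict: equivalent


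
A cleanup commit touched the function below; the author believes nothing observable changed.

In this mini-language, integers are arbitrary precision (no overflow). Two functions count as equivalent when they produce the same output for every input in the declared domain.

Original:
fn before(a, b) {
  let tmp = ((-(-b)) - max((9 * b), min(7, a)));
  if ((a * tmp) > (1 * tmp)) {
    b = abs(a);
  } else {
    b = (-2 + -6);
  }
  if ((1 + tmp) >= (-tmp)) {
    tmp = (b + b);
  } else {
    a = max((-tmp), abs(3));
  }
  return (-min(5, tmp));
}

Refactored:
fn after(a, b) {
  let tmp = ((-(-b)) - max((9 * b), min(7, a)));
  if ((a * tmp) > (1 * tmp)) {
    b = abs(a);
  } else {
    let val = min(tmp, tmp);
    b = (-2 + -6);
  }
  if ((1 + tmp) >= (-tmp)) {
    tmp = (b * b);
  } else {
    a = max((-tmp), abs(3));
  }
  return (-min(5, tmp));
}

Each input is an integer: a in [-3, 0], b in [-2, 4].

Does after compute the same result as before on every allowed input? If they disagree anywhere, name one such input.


Take a=-3, b=-2.
before: tmp := 1 | ((a * tmp) > (1 * tmp)): false | b := -8 | ((1 + tmp) >= (-tmp)): true | tmp := -16 | result 16
after: tmp := 1 | ((a * tmp) > (1 * tmp)): false | val := 1 | b := -8 | ((1 + tmp) >= (-tmp)): true | tmp := 64 | result -5
16 != -5, so the rewrite changes behavior.
verdict: not equivalent; witness: a=-3, b=-2


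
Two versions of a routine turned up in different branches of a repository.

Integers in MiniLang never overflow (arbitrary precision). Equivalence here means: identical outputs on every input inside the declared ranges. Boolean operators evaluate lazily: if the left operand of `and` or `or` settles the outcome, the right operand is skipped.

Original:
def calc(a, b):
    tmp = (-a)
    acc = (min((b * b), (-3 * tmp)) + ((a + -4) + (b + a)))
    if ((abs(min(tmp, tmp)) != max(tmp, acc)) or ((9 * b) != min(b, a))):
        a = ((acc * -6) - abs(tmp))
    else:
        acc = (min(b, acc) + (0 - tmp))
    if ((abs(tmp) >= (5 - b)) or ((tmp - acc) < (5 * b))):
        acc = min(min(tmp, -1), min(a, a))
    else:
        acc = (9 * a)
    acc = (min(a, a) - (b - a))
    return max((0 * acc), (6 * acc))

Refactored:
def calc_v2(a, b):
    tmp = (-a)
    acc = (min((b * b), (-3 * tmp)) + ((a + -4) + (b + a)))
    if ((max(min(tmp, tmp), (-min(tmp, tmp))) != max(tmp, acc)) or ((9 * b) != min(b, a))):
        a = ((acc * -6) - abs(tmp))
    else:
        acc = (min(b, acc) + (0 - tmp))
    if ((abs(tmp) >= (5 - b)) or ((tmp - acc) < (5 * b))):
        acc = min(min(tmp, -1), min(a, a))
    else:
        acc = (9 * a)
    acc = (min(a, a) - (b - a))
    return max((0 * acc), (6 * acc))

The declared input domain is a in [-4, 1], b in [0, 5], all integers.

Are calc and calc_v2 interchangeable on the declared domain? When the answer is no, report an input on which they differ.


Differences: min/max/abs usage differs — yet all 36 inputs agree.
verdict: equivalent


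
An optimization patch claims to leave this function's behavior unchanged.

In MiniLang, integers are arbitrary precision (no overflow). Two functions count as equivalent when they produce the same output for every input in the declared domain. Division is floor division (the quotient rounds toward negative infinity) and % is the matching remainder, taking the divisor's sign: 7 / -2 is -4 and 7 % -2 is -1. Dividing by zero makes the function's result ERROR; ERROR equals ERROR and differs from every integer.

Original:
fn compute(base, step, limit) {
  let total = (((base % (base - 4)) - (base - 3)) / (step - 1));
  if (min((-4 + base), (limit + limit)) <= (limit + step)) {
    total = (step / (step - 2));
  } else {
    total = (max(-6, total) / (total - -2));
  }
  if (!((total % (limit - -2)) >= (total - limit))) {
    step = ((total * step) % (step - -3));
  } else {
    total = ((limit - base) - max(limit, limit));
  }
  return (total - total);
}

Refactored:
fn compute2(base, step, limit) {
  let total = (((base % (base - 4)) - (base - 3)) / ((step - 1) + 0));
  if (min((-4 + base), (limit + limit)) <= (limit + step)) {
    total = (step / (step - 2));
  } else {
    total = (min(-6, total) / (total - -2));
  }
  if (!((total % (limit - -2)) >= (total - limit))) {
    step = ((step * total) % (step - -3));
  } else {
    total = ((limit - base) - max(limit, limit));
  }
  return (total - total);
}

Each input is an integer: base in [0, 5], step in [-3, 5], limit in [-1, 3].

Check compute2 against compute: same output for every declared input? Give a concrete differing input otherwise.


These are not equivalent — on base=1, step=-3, limit=-1 the outputs split (ERROR vs 0).
compute: total := 0 | (min((-4 + base), (limit + limit)) <= (limit + step)): false | total := 0 | (!((total % (limit - -2)) >= (total - limit))): true | divide-by-zero, output ERROR
compute2: total := 0 | (min((-4 + base), (limit + limit)) <= (limit + step)): false | total := -3 | (!((total % (limit - -2)) >= (total - limit))): false | total := -1 | result 0
verdict: not equivalent; witness: base=1, step=-3, limit=-1


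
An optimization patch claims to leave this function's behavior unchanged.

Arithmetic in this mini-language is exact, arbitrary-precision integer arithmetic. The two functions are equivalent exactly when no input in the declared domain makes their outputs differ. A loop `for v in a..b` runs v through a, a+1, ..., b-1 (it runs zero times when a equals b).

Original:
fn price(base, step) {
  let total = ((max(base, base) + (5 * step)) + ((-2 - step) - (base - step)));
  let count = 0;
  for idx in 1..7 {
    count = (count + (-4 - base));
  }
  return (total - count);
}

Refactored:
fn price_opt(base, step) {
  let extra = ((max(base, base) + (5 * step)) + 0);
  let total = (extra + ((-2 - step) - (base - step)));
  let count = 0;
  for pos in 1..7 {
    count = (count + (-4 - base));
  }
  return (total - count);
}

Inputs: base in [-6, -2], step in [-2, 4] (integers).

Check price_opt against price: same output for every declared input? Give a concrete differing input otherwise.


Equivalent — the differences include arithmetic usage differs; local variable names differ; statement counts differ; constant usage differs, yet no declared input distinguishes the two.
As a probe, take base=-6, step=1: price runs total = 3; count = 0; [idx=1]; count = 2; [idx=2]; count = 4; [idx=3]; count = 6; [idx=4]; count = 8; [idx=5]; count = 10; [idx=6]; count = 12; return -9; price_opt runs extra = -1; total = 3; count = 0; [pos=1]; count = 2; [pos=2]; count = 4; [pos=3]; count = 6; [pos=4]; count = 8; [pos=5]; count = 10; [pos=6]; count = 12; return -9; both end at -9.
Checked all 35 inputs in the declared domain: the outputs agree on every one.
verdict: equivalent


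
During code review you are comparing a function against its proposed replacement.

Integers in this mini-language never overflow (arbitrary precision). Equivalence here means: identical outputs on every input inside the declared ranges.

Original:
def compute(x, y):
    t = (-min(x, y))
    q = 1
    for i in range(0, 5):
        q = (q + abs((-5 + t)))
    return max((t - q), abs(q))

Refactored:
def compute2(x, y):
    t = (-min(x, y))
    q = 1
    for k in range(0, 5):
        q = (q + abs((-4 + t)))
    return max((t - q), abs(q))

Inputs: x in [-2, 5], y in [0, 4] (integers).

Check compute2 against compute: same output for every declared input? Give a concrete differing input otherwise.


There is a counterexample at x=-2, y=0: 16 on one side, 11 on the other.
compute: t := 2 | q := 1 | iter i=0: | q := 4 | iter i=1: | q := 7 | iter i=2: | q := 10 | iter i=3: | q := 13 | iter i=4: | q := 16 | result 16
compute2: t := 2 | q := 1 | iter k=0: | q := 3 | iter k=1: | q := 5 | iter k=2: | q := 7 | iter k=3: | q := 9 | iter k=4: | q := 11 | result 11
verdict: not equivalent; witness: x=-2, y=0


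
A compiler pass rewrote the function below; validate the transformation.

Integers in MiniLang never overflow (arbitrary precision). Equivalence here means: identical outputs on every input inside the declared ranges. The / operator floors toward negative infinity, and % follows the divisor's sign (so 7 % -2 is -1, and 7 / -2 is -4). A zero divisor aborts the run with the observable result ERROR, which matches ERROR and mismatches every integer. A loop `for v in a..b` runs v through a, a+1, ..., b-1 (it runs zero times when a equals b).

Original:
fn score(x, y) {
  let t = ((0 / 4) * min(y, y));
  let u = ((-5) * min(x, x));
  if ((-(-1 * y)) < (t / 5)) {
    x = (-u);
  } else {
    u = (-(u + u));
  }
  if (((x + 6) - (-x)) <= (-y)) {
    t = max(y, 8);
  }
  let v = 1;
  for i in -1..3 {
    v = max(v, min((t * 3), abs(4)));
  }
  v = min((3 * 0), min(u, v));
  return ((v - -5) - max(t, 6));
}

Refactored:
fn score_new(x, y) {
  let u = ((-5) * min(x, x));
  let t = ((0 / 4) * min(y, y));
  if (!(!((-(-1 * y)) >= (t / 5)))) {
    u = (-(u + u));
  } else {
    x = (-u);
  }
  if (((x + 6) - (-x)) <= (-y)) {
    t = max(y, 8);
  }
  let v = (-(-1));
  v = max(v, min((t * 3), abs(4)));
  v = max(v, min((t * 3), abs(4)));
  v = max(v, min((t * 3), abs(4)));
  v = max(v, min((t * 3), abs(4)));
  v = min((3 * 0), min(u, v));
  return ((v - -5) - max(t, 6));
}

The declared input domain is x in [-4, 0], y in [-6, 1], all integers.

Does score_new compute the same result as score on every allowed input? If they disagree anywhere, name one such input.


Behavior is preserved: although statement counts differ, and comparison usage differs, and boolean connective usage differs, and loop structure differs, and arithmetic usage differs, and min/max/abs usage differs, and constant usage differs, and local variable names differ, the outputs never diverge.
One worked example (x=-4, y=1) — score: t := 0 | u := 20 | ((-(-1 * y)) < (t / 5)): false | u := -40 | (((x + 6) - (-x)) <= (-y)): true | t := 8 | v := 1 | iter i=-1: | v := 4 | iter i=0: | v := 4 | iter i=1: | v := 4 | iter i=2: | v := 4 | v := -40 | result -43; score_new: u := 20 | t := 0 | (!(!((-(-1 * y)) >= (t / 5)))): true | u := -40 | (((x + 6) - (-x)) <= (-y)): true | t := 8 | v := 1 | v := 4 | v := 4 | v := 4 | v := 4 | v := -40 | result -43; agreement on -43.
Checked all 40 inputs in the declared domain: the outputs agree on every one.
verdict: equivalent


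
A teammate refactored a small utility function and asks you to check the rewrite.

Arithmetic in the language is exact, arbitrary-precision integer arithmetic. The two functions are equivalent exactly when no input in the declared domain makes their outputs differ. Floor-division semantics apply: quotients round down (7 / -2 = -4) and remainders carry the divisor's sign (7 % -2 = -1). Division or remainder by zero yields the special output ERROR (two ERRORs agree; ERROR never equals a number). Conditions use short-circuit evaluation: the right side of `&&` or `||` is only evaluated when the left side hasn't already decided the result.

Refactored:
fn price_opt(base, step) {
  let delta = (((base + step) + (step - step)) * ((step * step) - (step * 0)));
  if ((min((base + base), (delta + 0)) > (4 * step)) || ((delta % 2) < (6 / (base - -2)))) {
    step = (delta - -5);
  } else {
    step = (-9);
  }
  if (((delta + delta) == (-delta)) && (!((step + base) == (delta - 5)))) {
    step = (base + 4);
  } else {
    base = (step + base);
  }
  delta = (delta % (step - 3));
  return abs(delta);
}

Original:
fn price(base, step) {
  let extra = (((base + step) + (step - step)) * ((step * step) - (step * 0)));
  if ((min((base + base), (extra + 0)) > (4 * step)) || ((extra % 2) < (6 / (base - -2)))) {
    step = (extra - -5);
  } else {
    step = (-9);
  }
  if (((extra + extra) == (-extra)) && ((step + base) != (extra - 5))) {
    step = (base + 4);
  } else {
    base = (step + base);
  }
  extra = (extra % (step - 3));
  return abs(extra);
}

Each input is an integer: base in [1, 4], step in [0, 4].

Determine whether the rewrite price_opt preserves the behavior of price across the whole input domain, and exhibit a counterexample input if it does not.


Comparing the listings, the differences include: local variable names differ; comparison usage differs; boolean connective usage differs.
As a probe, take base=3, step=1: price runs extra := 4 | ((min((base + base), (extra + 0)) > (4 * step)) || ((extra % 2) < (6 / (base - -2)))): true | step := 9 | (((extra + extra) == (-extra)) && ((step + base) != (extra - 5))): false | base := 12 | extra := 4 | result 4; price_opt runs delta := 4 | ((min((base + base), (delta + 0)) > (4 * step)) || ((delta % 2) < (6 / (base - -2)))): true | step := 9 | (((delta + delta) == (-delta)) && (!((step + base) == (delta - 5)))): false | base := 12 | delta := 4 | result 4; both end at 4.
An exhaustive pass over the 20 declared inputs shows identical outputs.
verdict: equivalent


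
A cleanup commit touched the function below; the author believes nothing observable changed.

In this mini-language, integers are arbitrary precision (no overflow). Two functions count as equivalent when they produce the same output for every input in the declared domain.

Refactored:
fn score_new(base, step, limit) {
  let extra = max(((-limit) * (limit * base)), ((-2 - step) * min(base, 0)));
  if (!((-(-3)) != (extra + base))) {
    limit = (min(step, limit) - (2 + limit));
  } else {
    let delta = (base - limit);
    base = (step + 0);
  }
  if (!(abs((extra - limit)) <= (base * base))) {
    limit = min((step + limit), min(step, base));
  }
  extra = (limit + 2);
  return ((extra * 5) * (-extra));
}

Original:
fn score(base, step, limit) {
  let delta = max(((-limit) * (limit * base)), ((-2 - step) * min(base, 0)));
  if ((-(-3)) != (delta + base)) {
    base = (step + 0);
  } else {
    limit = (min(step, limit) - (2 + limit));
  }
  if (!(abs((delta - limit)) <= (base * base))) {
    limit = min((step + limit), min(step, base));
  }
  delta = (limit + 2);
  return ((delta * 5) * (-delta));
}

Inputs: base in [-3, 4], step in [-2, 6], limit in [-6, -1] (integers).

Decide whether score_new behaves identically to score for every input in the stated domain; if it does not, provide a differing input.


The diff adds an assignment to `delta` whose value nothing reads, which nothing downstream consumes; all 432 inputs agree.
verdict: equivalent


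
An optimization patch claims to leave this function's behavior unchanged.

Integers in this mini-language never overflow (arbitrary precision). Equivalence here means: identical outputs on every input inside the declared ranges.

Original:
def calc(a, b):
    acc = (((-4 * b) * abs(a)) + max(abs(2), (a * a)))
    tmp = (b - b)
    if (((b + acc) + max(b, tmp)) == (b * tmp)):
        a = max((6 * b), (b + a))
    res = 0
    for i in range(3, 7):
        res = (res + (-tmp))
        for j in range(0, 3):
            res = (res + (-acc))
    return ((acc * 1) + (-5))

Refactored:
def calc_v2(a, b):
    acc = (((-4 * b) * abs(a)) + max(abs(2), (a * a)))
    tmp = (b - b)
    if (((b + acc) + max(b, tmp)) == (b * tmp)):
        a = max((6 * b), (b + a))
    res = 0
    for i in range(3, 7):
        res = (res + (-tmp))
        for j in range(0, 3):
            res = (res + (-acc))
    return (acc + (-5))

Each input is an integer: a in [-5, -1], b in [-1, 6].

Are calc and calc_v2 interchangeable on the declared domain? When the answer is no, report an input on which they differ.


Although arithmetic usage differs; also constant usage differs, 40/40 inputs agree.
verdict: equivalent


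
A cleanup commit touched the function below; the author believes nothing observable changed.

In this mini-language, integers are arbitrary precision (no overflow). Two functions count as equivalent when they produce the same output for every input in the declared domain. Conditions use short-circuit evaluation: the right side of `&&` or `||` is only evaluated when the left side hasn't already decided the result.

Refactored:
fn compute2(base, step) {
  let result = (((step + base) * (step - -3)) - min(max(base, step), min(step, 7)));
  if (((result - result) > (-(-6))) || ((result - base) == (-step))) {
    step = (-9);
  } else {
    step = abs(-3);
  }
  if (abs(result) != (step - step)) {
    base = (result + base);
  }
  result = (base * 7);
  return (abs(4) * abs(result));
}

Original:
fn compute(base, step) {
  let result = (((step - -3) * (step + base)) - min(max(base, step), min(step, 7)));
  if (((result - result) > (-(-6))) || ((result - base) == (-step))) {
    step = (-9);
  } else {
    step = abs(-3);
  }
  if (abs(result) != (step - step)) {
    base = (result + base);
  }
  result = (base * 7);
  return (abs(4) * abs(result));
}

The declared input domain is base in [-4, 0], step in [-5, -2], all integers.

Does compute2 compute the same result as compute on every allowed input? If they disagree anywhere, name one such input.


Although same computation, different form, 20/20 inputs agree.
verdict: equivalent


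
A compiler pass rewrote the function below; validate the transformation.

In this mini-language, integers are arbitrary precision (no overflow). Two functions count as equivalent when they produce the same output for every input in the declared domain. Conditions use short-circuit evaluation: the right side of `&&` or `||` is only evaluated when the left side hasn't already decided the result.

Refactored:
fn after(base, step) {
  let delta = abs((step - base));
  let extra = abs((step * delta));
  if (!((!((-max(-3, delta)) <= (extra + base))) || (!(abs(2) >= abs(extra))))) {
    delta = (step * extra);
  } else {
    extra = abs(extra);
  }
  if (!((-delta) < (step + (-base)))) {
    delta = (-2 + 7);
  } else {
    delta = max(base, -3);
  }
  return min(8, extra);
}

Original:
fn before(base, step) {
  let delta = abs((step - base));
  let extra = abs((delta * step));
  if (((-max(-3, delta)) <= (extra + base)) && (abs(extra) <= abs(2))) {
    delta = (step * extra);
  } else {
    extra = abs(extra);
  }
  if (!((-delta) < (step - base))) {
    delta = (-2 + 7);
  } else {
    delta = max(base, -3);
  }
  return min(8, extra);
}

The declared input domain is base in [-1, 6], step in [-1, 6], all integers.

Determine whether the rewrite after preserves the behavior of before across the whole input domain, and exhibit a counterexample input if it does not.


Although arithmetic usage differs; comparison usage differs; boolean connective usage differs, 64/64 inputs agree.
verdict: equivalent


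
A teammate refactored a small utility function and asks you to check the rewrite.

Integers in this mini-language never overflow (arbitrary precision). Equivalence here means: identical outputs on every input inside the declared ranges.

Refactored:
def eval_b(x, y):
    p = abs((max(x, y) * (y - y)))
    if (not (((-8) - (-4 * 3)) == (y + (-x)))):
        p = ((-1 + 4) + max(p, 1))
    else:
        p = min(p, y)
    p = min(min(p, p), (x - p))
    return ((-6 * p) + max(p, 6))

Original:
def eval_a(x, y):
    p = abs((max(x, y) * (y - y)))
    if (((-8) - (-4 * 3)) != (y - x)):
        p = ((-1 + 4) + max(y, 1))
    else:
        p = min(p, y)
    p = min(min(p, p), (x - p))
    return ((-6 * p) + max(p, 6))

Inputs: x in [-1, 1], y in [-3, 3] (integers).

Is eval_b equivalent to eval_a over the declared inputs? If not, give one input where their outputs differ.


Take x=-1, y=2.
eval_a: p = 0; (((-8) - (-4 * 3)) != (y - x)) -> true; p = 5; p = -6; return 42
eval_b: p = 0; (not (((-8) - (-4 * 3)) == (y + (-x)))) -> true; p = 4; p = -5; return 36
42 and 36 differ, so these are not the same function on this domain.
verdict: not equivalent; witness: x=-1, y=2


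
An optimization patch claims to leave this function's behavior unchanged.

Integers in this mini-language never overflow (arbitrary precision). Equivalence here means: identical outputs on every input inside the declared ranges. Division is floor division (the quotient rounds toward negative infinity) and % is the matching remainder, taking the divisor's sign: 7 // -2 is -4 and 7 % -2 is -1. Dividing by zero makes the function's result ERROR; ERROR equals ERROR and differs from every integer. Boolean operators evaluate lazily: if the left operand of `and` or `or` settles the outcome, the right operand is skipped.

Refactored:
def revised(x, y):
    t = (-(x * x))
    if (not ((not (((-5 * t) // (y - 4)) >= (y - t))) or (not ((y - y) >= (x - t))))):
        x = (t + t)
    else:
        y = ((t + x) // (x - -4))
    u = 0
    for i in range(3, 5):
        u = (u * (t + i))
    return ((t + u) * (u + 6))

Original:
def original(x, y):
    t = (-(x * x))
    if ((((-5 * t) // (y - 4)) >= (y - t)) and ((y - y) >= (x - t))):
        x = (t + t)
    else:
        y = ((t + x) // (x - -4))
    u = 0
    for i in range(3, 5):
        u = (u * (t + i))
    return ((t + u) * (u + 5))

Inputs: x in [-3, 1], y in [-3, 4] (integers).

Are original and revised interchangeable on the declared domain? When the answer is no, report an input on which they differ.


Not equivalent: x=-3, y=-3 separates them (-45 vs -54).
original: t becomes -9; next ((((-5 * t) // (y - 4)) >= (y - t)) and ((y - y) >= (x - t))) evaluates to false; next y becomes -12; next u becomes 0; next at i=3:; next u becomes 0; next at i=4:; next u becomes 0; next final value -45
revised: t becomes -9; next (not ((not (((-5 * t) // (y - 4)) >= (y - t))) or (not ((y - y) >= (x - t))))) evaluates to false; next y becomes -12; next u becomes 0; next at i=3:; next u becomes 0; next at i=4:; next u becomes 0; next final value -54
verdict: not equivalent; witness: x=-3, y=-3


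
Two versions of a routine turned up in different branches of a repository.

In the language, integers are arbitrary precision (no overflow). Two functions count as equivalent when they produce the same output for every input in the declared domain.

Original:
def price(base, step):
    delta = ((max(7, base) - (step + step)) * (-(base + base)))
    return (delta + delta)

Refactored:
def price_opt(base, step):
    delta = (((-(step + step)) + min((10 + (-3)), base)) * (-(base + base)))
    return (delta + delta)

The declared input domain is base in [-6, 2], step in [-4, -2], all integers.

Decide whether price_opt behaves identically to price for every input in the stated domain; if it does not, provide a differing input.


Not equivalent: base=-6, step=-4 separates them (360 vs 48).
price: delta=180, then returns 360
price_opt: delta=24, then returns 48
verdict: not equivalent; witness: base=-6, step=-4


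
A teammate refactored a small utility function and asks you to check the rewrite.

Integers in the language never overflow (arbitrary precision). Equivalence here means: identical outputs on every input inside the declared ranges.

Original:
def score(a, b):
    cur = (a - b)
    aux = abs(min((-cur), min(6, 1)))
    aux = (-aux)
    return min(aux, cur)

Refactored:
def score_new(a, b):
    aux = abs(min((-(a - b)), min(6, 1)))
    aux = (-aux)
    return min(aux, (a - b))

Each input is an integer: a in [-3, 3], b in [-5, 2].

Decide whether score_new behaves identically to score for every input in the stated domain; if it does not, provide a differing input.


Equivalent — the differences include statement counts differ, plus local variable names differ, plus arithmetic usage differs, yet no declared input distinguishes the two.
One worked example (a=1, b=-3) — score: cur = 4; aux = 4; aux = -4; return -4; score_new: aux = 4; aux = -4; return -4; agreement on -4.
Sweeping the whole domain (56 inputs) finds no disagreement.
verdict: equivalent


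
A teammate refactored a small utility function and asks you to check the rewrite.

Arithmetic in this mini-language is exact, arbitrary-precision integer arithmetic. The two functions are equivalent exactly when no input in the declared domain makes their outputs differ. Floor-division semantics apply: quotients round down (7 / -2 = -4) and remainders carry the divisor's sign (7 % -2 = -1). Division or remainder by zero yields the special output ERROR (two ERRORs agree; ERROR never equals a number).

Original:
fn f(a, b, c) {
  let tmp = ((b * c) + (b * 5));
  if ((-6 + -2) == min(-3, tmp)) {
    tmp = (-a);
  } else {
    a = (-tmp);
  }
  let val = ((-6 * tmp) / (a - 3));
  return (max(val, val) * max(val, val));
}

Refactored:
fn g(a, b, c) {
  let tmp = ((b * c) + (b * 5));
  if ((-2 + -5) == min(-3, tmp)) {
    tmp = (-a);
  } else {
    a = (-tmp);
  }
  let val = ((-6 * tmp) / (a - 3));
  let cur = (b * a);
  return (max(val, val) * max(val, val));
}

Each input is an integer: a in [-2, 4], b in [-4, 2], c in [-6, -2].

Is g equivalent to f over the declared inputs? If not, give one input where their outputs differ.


On input a=-2, b=-4, c=-3, f returns 4 while g returns 81.
verdict: not equivalent; witness: a=-2, b=-4, c=-3


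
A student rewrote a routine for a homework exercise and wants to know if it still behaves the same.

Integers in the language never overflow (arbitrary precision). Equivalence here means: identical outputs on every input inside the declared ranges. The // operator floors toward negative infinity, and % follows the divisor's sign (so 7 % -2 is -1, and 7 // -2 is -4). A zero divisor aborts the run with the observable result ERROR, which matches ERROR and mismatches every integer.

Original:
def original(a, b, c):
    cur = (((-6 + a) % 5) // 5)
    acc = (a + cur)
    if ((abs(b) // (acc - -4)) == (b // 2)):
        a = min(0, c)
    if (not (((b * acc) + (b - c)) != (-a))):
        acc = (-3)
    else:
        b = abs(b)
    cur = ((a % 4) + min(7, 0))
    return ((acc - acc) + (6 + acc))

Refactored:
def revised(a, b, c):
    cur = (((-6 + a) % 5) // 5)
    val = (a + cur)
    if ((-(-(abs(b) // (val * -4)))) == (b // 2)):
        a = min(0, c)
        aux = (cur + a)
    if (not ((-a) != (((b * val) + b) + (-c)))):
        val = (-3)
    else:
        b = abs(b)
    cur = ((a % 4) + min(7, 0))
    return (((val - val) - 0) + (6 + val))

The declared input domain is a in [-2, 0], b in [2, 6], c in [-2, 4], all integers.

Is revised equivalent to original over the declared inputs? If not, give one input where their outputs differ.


Try a=-1, b=3, c=-2.
original: cur becomes 0; next acc becomes -1; next ((abs(b) // (acc - -4)) == (b // 2)) evaluates to true; next a becomes -2; next (not (((b * acc) + (b - c)) != (-a))) evaluates to true; next acc becomes -3; next cur becomes 2; next final value 3
revised: cur becomes 0; next val becomes -1; next ((-(-(abs(b) // (val * -4)))) == (b // 2)) evaluates to false; next (not ((-a) != (((b * val) + b) + (-c)))) evaluates to false; next b becomes 3; next cur becomes 3; next final value 5
3 != 5, so the rewrite changes behavior.
verdict: not equivalent; witness: a=-1, b=3, c=-2
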